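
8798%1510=1248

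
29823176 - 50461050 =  -20637874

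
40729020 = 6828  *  5965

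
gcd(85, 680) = 85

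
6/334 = 3/167 = 0.02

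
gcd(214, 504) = 2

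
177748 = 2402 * 74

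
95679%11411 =4391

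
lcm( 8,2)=8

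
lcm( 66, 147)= 3234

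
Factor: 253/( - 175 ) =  - 5^( - 2)*7^( - 1)*11^1*23^1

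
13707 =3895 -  - 9812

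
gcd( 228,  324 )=12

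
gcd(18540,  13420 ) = 20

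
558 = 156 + 402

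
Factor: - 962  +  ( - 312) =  - 2^1*7^2 * 13^1 = - 1274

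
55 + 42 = 97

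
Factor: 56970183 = 3^1 * 18990061^1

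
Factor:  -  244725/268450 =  - 2^( - 1 )*3^1*7^( - 1)*59^( - 1 )*251^1 = - 753/826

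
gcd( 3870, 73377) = 9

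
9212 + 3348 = 12560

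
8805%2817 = 354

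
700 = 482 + 218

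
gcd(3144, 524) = 524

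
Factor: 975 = 3^1*5^2*13^1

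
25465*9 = 229185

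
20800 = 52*400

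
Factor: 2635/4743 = 3^( -2)*5^1 = 5/9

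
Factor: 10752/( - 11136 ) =  -  28/29 = -  2^2*7^1*29^(-1)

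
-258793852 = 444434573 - 703228425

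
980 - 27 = 953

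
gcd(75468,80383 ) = 1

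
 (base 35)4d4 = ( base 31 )5HR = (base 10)5359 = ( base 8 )12357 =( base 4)1103233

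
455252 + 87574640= 88029892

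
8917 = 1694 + 7223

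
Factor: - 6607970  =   - 2^1*5^1*41^1*71^1 * 227^1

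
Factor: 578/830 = 289/415 = 5^( -1 )*17^2 *83^(  -  1)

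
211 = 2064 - 1853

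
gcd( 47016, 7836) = 7836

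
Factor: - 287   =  -7^1*41^1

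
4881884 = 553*8828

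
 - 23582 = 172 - 23754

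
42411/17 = 2494 + 13/17 = 2494.76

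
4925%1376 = 797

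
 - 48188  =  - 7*6884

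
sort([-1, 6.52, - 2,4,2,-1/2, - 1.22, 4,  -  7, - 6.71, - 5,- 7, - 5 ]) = [-7, - 7, - 6.71,-5, - 5, - 2, - 1.22, - 1,- 1/2,2,4, 4,6.52] 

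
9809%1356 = 317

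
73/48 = 73/48=1.52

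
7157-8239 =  - 1082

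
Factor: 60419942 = 2^1 * 11^1*23^1*97^1 *1231^1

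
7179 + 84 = 7263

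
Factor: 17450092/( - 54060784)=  - 2^ (-2)*11^1*17^1*41^1 *569^1 *3378799^(-1) = - 4362523/13515196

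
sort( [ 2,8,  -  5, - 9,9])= [ - 9,  -  5, 2, 8, 9 ] 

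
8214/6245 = 8214/6245 = 1.32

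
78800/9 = 78800/9 = 8755.56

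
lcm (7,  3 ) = 21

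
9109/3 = 3036 + 1/3 = 3036.33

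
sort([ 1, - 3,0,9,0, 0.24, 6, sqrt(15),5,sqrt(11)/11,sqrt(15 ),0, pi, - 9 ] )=[ - 9, - 3, 0,  0,0,0.24, sqrt(11) /11, 1, pi, sqrt( 15),sqrt( 15),5,6, 9]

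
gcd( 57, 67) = 1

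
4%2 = 0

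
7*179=1253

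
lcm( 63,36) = 252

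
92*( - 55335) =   -  5090820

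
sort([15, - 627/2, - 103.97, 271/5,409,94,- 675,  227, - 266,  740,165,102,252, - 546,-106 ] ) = [ - 675, - 546, - 627/2,  -  266, - 106, - 103.97,15, 271/5, 94,  102,165,227,252,  409, 740]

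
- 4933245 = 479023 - 5412268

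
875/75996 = 875/75996  =  0.01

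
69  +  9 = 78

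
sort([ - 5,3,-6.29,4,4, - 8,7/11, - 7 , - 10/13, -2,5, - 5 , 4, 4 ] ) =[ -8, - 7, - 6.29, - 5 , - 5, - 2, - 10/13, 7/11,3,4, 4,4 , 4,5] 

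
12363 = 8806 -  - 3557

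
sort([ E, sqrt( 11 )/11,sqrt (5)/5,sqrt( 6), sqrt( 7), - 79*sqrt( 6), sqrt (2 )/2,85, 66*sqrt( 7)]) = [ - 79*sqrt(6 ),sqrt(11)/11, sqrt( 5 ) /5,sqrt( 2)/2, sqrt (6 ),  sqrt( 7),E, 85,66*sqrt (7)]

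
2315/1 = 2315=2315.00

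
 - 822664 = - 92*8942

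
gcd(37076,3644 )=4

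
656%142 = 88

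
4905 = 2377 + 2528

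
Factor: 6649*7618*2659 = 134683886038 = 2^1*13^1 * 61^1*109^1*293^1*2659^1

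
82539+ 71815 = 154354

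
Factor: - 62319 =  - 3^1*20773^1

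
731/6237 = 731/6237   =  0.12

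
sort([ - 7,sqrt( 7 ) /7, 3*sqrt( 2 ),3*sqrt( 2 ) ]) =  [ - 7, sqrt( 7 ) /7, 3*sqrt (2),3*sqrt ( 2 )] 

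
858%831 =27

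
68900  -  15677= 53223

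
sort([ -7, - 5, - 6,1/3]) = [ - 7, - 6, - 5,  1/3] 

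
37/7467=37/7467 =0.00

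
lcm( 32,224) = 224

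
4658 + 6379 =11037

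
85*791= 67235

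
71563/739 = 71563/739  =  96.84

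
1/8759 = 1/8759 = 0.00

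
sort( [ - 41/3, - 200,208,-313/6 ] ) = [- 200, - 313/6,-41/3,208 ] 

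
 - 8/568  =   - 1+70/71 = - 0.01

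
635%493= 142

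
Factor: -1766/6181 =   -  2^1*7^(-1)  =  -2/7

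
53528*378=20233584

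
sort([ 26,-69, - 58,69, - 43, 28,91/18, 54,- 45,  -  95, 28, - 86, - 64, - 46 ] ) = [ - 95, - 86, - 69, - 64, - 58, - 46, - 45, - 43, 91/18,  26 , 28, 28, 54 , 69]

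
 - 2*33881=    - 67762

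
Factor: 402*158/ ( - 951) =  - 2^2*67^1*79^1*317^( - 1 ) = - 21172/317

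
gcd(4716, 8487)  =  9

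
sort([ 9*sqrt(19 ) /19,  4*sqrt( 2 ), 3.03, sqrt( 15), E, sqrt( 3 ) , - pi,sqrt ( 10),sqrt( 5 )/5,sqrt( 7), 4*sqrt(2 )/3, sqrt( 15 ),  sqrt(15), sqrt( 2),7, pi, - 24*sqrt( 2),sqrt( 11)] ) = [ - 24 * sqrt( 2 ) ,  -  pi, sqrt( 5)/5,sqrt (2), sqrt( 3 ) , 4*sqrt( 2 )/3, 9 * sqrt( 19) /19, sqrt ( 7 ),E,3.03, pi, sqrt (10), sqrt( 11 ), sqrt( 15),sqrt( 15), sqrt( 15), 4*sqrt( 2), 7 ] 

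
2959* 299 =884741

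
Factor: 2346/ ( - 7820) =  - 2^(-1)*3^1*5^ (-1) = - 3/10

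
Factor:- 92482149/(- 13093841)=3^1*23^1*1340321^1 * 13093841^(-1)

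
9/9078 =3/3026 = 0.00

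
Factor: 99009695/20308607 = 5^1*11^(-1 )*157^1*1283^( - 1 ) * 1439^ ( - 1) * 126127^1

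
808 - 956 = -148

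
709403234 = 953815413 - 244412179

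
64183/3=64183/3 = 21394.33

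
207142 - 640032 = - 432890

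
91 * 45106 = 4104646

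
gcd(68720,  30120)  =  40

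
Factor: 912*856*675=2^7 * 3^4*5^2*19^1*107^1 = 526953600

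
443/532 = 443/532 = 0.83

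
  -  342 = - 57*6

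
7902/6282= 1 + 90/349 = 1.26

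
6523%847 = 594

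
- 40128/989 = -40128/989 = - 40.57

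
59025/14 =4216 + 1/14= 4216.07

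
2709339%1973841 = 735498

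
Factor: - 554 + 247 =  - 307 = - 307^1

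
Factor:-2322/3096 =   -  2^( - 2)*3^1 = -3/4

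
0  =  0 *(  -  8915 ) 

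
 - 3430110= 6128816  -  9558926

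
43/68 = 43/68  =  0.63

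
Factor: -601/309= - 3^(-1) * 103^ ( - 1 )*601^1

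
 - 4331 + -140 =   -  4471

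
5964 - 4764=1200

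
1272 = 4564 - 3292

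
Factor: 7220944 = 2^4 * 451309^1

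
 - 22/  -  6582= 11/3291 = 0.00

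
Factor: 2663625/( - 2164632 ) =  - 887875/721544 = - 2^ (  -  3 ) * 5^3*19^( - 1 )*47^( - 1) * 101^( - 1)*7103^1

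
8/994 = 4/497 = 0.01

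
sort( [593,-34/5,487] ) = [-34/5, 487 , 593]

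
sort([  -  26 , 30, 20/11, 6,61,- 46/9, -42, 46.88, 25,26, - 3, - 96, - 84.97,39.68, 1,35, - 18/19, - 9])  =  [  -  96,-84.97,-42,-26,-9, - 46/9, - 3,-18/19,1, 20/11,6, 25, 26, 30,35,39.68,  46.88, 61 ] 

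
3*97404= 292212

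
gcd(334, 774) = 2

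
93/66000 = 31/22000 = 0.00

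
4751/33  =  4751/33= 143.97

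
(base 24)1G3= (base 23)1IK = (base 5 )12323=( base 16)3c3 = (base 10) 963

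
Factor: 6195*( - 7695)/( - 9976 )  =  47670525/9976 = 2^(-3 ) * 3^5*5^2 *7^1*19^1 *29^( - 1)*43^( - 1)*59^1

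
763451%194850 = 178901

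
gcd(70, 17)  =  1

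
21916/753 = 21916/753=29.10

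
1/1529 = 1/1529 = 0.00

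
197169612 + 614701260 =811870872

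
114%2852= 114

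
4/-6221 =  - 4/6221=- 0.00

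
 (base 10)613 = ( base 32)j5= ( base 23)13f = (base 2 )1001100101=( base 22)15j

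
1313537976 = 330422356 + 983115620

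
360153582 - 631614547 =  - 271460965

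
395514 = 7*56502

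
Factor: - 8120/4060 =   -  2^1 = -  2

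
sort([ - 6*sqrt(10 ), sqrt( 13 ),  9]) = [ - 6 * sqrt( 10 ),sqrt( 13),9 ]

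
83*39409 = 3270947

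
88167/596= 147 + 555/596=147.93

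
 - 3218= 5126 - 8344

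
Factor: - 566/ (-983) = 2^1 * 283^1*983^(-1)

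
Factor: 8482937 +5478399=13961336=2^3*191^1*9137^1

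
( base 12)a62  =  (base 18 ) 4C2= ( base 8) 2752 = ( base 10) 1514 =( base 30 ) 1KE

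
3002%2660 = 342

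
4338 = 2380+1958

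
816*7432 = 6064512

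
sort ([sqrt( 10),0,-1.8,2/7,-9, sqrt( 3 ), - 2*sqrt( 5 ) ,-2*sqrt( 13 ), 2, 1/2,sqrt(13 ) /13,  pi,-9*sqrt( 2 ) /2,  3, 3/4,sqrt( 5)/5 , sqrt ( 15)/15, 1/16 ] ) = [ - 9 , -2*sqrt(13),-9*sqrt( 2 )/2, - 2 *sqrt (5),-1.8, 0,1/16, sqrt( 15)/15,sqrt(13) /13, 2/7,sqrt(5)/5,  1/2, 3/4,sqrt ( 3), 2, 3, pi, sqrt(10)] 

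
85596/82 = 1043 + 35/41=1043.85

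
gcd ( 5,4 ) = 1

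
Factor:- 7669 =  - 7669^1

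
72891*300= 21867300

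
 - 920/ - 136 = 115/17 = 6.76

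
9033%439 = 253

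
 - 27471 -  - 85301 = 57830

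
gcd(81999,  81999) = 81999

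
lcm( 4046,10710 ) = 182070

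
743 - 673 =70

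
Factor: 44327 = 19^1*2333^1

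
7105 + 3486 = 10591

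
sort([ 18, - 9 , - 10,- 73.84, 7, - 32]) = [ - 73.84,-32, - 10, - 9,  7,  18]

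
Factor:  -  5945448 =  - 2^3*3^1*191^1*1297^1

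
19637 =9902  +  9735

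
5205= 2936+2269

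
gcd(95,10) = 5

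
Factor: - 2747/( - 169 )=13^( - 2 )*41^1*67^1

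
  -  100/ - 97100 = 1/971 = 0.00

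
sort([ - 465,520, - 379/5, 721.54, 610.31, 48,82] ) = [ - 465, - 379/5, 48, 82, 520, 610.31, 721.54 ] 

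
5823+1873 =7696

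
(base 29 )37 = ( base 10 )94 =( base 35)2o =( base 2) 1011110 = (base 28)3a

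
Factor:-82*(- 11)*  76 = 68552= 2^3*11^1*19^1*41^1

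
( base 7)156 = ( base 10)90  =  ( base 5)330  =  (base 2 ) 1011010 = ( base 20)4A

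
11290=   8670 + 2620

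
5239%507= 169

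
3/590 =3/590 = 0.01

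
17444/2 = 8722=8722.00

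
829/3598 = 829/3598=0.23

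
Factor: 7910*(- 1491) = -2^1*3^1*5^1*7^2*71^1*113^1= -  11793810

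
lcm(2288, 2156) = 112112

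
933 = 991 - 58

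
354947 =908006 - 553059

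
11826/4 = 5913/2 = 2956.50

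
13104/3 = 4368 =4368.00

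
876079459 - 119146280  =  756933179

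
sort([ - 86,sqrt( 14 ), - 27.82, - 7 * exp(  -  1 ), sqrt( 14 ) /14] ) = [ - 86 , - 27.82, - 7*exp( - 1),sqrt( 14 ) /14, sqrt( 14 )]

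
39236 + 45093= 84329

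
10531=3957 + 6574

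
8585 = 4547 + 4038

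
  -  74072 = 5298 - 79370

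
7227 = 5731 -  - 1496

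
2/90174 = 1/45087 = 0.00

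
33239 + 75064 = 108303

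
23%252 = 23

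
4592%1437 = 281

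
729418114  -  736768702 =- 7350588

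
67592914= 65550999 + 2041915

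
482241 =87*5543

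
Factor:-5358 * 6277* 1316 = - 2^3*3^1*7^1 * 19^1 *47^2 * 6277^1 = -44259930456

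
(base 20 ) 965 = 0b111010001101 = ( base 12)21a5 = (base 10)3725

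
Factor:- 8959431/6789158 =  - 2^ ( - 1 )*3^1*13^1*19^1*107^1 * 113^1*3394579^( - 1) 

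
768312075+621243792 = 1389555867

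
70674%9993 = 723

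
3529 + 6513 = 10042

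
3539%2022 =1517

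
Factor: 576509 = 576509^1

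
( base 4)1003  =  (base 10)67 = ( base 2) 1000011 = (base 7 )124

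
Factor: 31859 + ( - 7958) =3^1*31^1*257^1 = 23901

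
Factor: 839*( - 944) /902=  - 396008/451=- 2^3*11^ ( - 1)* 41^( - 1)*59^1*839^1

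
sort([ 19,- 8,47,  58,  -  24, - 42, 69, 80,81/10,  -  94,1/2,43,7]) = [ - 94, - 42, - 24,- 8, 1/2 , 7,81/10,19, 43,47,58,69, 80] 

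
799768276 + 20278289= 820046565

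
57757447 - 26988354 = 30769093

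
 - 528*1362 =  - 719136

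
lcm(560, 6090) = 48720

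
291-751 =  - 460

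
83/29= 2+ 25/29 =2.86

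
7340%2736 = 1868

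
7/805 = 1/115 = 0.01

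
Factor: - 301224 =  - 2^3*3^1*7^1 * 11^1 * 163^1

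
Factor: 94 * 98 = 2^2*7^2*47^1= 9212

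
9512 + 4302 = 13814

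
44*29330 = 1290520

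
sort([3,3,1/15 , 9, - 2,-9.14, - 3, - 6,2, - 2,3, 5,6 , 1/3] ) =[ - 9.14 , - 6, - 3, - 2, - 2, 1/15, 1/3,2,  3,3,3 , 5, 6,9 ]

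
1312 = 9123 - 7811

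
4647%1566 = 1515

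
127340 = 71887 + 55453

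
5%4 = 1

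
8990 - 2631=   6359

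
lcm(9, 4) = 36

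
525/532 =75/76   =  0.99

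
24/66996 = 2/5583 =0.00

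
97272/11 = 8842+10/11 = 8842.91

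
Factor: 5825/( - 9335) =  - 5^1 * 233^1*1867^ ( - 1) = - 1165/1867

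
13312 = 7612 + 5700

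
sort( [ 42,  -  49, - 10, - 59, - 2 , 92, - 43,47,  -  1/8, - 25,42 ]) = [ - 59,  -  49, - 43, -25 , - 10, - 2,  -  1/8,42, 42,47,92]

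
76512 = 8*9564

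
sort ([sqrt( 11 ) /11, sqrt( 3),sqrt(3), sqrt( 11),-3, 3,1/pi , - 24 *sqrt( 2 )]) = [ - 24*sqrt(2) , - 3, sqrt( 11)/11, 1/pi,sqrt( 3),sqrt( 3), 3,sqrt (11)] 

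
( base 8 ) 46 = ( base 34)14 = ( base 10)38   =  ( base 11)35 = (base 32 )16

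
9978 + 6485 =16463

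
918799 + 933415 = 1852214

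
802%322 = 158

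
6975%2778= 1419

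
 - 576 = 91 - 667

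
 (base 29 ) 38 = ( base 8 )137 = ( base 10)95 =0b1011111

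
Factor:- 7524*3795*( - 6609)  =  188710610220  =  2^2*3^4* 5^1*11^2* 19^1*23^1*2203^1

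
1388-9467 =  - 8079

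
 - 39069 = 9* (  -  4341 )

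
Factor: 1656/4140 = 2^1*5^( - 1) = 2/5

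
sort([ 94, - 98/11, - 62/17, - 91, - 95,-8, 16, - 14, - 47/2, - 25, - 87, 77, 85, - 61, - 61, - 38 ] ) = [ - 95, - 91, - 87, - 61, - 61, - 38, - 25, - 47/2, - 14, - 98/11, - 8, - 62/17, 16, 77, 85,94 ] 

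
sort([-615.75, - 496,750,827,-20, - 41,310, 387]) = [ - 615.75, - 496 ,- 41, - 20, 310, 387, 750, 827 ] 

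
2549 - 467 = 2082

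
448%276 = 172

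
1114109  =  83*13423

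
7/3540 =7/3540 = 0.00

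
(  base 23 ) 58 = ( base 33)3O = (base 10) 123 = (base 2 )1111011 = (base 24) 53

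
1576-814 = 762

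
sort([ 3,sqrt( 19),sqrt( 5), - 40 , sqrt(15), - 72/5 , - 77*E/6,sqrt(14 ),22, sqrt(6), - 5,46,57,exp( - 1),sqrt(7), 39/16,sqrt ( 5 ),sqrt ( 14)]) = [- 40, - 77*E/6,  -  72/5 , - 5,exp ( - 1 ),sqrt ( 5),  sqrt(5 ) , 39/16,sqrt ( 6 ), sqrt(7 ),3 , sqrt(14 ), sqrt(14 ), sqrt( 15), sqrt( 19),22,46, 57]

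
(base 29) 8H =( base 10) 249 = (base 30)89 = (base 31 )81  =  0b11111001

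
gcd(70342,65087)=1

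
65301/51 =21767/17 = 1280.41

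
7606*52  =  395512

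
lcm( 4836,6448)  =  19344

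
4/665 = 4/665 = 0.01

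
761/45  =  16+41/45 = 16.91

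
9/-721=-9/721= -  0.01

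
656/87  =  656/87 = 7.54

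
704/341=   64/31= 2.06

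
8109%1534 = 439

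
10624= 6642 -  - 3982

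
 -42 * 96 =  - 4032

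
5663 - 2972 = 2691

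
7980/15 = 532  =  532.00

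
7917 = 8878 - 961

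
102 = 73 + 29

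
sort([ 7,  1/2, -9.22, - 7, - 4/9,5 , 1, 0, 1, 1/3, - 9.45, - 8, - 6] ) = [  -  9.45, - 9.22,-8,-7, - 6, - 4/9, 0, 1/3, 1/2, 1, 1, 5, 7 ]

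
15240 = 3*5080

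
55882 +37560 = 93442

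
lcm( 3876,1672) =85272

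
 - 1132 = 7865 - 8997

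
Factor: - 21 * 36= - 756=- 2^2 * 3^3*7^1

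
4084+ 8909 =12993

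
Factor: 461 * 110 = 2^1*5^1* 11^1*461^1 = 50710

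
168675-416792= - 248117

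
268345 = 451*595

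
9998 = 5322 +4676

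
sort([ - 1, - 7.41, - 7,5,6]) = [ - 7.41 , - 7, - 1,5, 6]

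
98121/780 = 125 + 207/260 = 125.80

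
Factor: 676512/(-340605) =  - 288/145 = - 2^5*3^2 * 5^( - 1)*29^(  -  1 ) 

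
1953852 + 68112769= 70066621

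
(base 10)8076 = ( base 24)e0c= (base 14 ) 2D2C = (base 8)17614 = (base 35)6KQ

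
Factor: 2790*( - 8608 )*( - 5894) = 141552190080 = 2^7*3^2*5^1*7^1*31^1*269^1*421^1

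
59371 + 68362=127733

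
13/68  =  13/68  =  0.19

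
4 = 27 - 23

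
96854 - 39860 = 56994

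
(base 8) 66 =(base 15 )39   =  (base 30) 1o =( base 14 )3c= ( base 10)54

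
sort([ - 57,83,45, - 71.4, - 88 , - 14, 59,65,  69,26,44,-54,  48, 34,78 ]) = [ - 88,-71.4, - 57, - 54,  -  14, 26, 34,44, 45,  48 , 59,65,69,  78,  83] 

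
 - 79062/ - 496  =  159 + 99/248 = 159.40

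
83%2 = 1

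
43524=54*806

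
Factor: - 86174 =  - 2^1*11^1 * 3917^1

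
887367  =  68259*13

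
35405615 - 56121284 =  - 20715669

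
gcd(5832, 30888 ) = 216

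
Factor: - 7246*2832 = - 2^5*3^1*59^1 * 3623^1= - 20520672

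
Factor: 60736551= 3^1*20245517^1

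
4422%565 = 467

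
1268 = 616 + 652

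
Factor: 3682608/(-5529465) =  - 2^4 * 3^( - 5 ) * 5^( - 1)*17^1 *37^( -1) *41^( - 1)*4513^1 = - 1227536/1843155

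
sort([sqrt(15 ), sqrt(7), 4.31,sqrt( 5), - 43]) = [ - 43,  sqrt( 5),sqrt(7 ),  sqrt( 15),4.31 ] 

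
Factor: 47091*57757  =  2719834887 =3^1 * 7^1*11^1*37^1*223^1*1427^1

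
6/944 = 3/472=0.01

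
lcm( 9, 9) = 9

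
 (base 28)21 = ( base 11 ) 52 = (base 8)71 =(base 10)57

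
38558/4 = 9639+1/2  =  9639.50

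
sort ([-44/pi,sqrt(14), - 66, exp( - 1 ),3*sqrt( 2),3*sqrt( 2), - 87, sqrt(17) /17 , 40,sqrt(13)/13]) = [-87,-66 ,-44/pi, sqrt(17)/17 , sqrt(13 )/13,exp( - 1) , sqrt(14),  3*sqrt( 2),3*sqrt ( 2),40] 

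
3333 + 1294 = 4627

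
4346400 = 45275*96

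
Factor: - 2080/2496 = - 2^( - 1) * 3^( - 1 )*5^1 = -5/6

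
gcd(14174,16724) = 2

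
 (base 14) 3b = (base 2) 110101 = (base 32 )1L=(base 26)21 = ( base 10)53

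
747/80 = 747/80 = 9.34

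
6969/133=6969/133 = 52.40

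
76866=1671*46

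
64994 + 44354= 109348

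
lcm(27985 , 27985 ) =27985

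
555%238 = 79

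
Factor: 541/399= 3^(- 1)*7^( - 1)*19^( - 1) *541^1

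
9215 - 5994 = 3221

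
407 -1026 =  - 619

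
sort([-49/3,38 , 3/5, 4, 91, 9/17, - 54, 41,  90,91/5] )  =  [  -  54, - 49/3, 9/17,3/5, 4, 91/5, 38,  41,90, 91 ] 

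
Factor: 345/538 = 2^(  -  1)*3^1  *5^1*23^1*269^( - 1)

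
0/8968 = 0 = 0.00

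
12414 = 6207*2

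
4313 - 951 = 3362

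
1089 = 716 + 373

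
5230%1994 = 1242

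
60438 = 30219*2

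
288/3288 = 12/137 = 0.09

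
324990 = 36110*9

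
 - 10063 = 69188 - 79251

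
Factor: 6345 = 3^3*5^1 * 47^1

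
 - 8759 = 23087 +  - 31846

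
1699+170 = 1869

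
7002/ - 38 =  - 3501/19  =  - 184.26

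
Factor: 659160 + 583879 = 1243039=7^1*239^1*743^1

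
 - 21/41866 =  - 1 + 41845/41866 = - 0.00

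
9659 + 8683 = 18342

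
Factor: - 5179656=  - 2^3*3^1 * 107^1*2017^1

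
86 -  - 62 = 148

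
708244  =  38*18638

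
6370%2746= 878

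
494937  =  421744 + 73193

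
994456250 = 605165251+389290999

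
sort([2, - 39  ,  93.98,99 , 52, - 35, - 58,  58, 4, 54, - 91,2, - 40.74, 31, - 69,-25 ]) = [ - 91, - 69, - 58, - 40.74, - 39, - 35, - 25, 2 , 2, 4, 31, 52,54,58, 93.98,99 ]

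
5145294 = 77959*66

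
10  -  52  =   - 42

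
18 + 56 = 74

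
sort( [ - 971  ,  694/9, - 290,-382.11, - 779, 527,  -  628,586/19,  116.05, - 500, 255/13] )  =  [ - 971, - 779, - 628,  -  500, - 382.11,-290, 255/13,586/19,694/9, 116.05,527]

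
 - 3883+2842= - 1041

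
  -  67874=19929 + -87803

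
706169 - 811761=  - 105592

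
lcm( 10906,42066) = 294462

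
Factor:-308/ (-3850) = 2^1 * 5^(-2) = 2/25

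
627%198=33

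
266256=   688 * 387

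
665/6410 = 133/1282 = 0.10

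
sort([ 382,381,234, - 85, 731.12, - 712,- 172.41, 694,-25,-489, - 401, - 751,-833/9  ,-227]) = [ - 751, - 712, - 489 ,-401, -227, - 172.41,-833/9, - 85,  -  25, 234,381, 382,694, 731.12] 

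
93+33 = 126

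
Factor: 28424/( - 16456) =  - 11^( - 1)*19^1 = - 19/11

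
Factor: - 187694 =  - 2^1 * 13^1* 7219^1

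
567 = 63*9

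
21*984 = 20664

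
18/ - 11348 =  - 1 + 5665/5674 = - 0.00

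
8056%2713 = 2630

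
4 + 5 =9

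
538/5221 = 538/5221 = 0.10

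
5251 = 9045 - 3794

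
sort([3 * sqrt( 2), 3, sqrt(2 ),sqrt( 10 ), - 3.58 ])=[ - 3.58,sqrt( 2),3, sqrt( 10 ), 3 * sqrt( 2)]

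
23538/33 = 713 + 3/11  =  713.27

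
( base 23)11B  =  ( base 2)1000110011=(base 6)2335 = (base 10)563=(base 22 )13D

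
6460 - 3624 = 2836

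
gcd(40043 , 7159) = 1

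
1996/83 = 24 + 4/83 = 24.05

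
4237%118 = 107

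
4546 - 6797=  - 2251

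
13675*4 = 54700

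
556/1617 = 556/1617 = 0.34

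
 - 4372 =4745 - 9117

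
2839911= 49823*57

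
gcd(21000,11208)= 24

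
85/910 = 17/182 = 0.09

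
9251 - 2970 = 6281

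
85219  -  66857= 18362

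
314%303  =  11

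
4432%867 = 97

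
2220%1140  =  1080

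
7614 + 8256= 15870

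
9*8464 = 76176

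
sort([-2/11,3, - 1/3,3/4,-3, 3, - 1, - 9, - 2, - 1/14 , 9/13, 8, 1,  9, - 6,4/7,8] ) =[ - 9, - 6, - 3, - 2, - 1, - 1/3 ,-2/11, - 1/14, 4/7,9/13,3/4, 1, 3,3, 8, 8,9]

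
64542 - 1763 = 62779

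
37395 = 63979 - 26584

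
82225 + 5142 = 87367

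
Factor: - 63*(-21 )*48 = 63504 = 2^4*3^4*7^2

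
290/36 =8 + 1/18 = 8.06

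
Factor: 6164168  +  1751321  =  17^1*281^1*1657^1 = 7915489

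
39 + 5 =44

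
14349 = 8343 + 6006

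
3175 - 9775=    - 6600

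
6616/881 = 7+449/881 = 7.51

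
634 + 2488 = 3122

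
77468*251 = 19444468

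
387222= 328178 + 59044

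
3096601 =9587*323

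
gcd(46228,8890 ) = 1778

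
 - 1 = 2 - 3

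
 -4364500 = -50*87290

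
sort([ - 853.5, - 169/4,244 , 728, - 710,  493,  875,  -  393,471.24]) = [ - 853.5, - 710, - 393, - 169/4, 244, 471.24, 493,  728,875] 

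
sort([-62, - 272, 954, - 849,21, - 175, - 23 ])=[ - 849, - 272, - 175, - 62,  -  23, 21, 954] 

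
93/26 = 93/26= 3.58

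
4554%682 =462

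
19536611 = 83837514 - 64300903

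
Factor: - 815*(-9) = 3^2*5^1*163^1 =7335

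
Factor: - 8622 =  - 2^1*3^2*479^1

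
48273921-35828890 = 12445031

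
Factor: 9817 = 9817^1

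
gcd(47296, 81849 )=1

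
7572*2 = 15144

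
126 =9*14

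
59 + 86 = 145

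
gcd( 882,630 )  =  126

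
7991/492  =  7991/492 = 16.24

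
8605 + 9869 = 18474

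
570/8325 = 38/555= 0.07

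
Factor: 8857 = 17^1*521^1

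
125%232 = 125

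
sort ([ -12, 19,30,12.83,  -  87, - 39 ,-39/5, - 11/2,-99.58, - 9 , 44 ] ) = [ - 99.58,-87,-39,  -  12, - 9,  -  39/5, - 11/2, 12.83, 19,30,44 ] 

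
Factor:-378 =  - 2^1*3^3*7^1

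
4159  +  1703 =5862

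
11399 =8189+3210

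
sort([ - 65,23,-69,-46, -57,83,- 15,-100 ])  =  [ - 100, - 69,  -  65, - 57,-46,  -  15,23,83]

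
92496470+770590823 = 863087293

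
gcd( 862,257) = 1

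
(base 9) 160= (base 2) 10000111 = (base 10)135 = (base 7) 252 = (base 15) 90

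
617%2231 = 617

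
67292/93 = 723 + 53/93 = 723.57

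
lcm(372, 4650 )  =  9300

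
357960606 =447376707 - 89416101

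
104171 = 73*1427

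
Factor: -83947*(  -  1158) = 2^1 * 3^1*127^1*193^1 * 661^1 = 97210626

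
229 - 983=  -754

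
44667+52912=97579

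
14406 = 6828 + 7578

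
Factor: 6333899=11^1*13^1*44293^1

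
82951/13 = 6380 + 11/13= 6380.85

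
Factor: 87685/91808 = 2^(-5 )*5^1 * 13^1*71^1*151^( - 1 ) = 4615/4832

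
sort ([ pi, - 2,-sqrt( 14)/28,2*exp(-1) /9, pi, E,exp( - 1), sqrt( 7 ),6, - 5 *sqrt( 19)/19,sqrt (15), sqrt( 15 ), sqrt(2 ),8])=[-2, - 5*sqrt( 19) /19 , - sqrt( 14)/28, 2 *exp( - 1) /9, exp( - 1),  sqrt( 2), sqrt( 7 ), E, pi,pi, sqrt( 15),sqrt( 15 ),6, 8]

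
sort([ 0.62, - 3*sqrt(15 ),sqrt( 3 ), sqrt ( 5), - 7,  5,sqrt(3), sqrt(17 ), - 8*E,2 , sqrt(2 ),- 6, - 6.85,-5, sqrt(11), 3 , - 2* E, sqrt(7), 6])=[ -8 * E, - 3* sqrt(15) , - 7, - 6.85, - 6,  -  2*E,-5 , 0.62, sqrt(2),sqrt(3), sqrt(3 ), 2, sqrt(5), sqrt(7), 3, sqrt(11 ), sqrt( 17), 5 , 6 ] 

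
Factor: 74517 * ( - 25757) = - 1919334369 = -3^1*43^1*59^1*421^1* 599^1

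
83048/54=1537  +  25/27 = 1537.93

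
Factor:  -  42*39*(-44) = 2^3*3^2*7^1*11^1*13^1 = 72072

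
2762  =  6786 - 4024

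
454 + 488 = 942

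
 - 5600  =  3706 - 9306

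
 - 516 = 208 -724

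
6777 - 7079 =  - 302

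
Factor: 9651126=2^1*3^1 * 19^1*84659^1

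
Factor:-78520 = - 2^3*5^1 * 13^1*151^1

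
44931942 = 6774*6633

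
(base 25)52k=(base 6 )22443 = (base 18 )9F9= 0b110001111011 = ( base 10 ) 3195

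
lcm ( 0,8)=0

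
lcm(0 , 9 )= 0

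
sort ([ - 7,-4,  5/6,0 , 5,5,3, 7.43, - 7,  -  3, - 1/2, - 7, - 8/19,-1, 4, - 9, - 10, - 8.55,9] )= [ - 10, - 9, - 8.55,  -  7 ,-7,- 7,  -  4,-3, - 1,-1/2, - 8/19,0, 5/6,3,4,5, 5, 7.43,9 ] 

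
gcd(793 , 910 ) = 13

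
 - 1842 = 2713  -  4555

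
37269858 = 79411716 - 42141858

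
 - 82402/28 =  - 41201/14 = -2942.93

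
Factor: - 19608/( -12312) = 43/27 = 3^( - 3) *43^1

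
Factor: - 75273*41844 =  - 2^2*3^2*11^2*317^1*2281^1= - 3149723412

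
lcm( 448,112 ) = 448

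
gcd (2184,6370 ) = 182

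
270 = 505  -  235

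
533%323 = 210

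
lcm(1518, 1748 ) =57684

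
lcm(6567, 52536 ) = 52536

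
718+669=1387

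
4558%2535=2023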